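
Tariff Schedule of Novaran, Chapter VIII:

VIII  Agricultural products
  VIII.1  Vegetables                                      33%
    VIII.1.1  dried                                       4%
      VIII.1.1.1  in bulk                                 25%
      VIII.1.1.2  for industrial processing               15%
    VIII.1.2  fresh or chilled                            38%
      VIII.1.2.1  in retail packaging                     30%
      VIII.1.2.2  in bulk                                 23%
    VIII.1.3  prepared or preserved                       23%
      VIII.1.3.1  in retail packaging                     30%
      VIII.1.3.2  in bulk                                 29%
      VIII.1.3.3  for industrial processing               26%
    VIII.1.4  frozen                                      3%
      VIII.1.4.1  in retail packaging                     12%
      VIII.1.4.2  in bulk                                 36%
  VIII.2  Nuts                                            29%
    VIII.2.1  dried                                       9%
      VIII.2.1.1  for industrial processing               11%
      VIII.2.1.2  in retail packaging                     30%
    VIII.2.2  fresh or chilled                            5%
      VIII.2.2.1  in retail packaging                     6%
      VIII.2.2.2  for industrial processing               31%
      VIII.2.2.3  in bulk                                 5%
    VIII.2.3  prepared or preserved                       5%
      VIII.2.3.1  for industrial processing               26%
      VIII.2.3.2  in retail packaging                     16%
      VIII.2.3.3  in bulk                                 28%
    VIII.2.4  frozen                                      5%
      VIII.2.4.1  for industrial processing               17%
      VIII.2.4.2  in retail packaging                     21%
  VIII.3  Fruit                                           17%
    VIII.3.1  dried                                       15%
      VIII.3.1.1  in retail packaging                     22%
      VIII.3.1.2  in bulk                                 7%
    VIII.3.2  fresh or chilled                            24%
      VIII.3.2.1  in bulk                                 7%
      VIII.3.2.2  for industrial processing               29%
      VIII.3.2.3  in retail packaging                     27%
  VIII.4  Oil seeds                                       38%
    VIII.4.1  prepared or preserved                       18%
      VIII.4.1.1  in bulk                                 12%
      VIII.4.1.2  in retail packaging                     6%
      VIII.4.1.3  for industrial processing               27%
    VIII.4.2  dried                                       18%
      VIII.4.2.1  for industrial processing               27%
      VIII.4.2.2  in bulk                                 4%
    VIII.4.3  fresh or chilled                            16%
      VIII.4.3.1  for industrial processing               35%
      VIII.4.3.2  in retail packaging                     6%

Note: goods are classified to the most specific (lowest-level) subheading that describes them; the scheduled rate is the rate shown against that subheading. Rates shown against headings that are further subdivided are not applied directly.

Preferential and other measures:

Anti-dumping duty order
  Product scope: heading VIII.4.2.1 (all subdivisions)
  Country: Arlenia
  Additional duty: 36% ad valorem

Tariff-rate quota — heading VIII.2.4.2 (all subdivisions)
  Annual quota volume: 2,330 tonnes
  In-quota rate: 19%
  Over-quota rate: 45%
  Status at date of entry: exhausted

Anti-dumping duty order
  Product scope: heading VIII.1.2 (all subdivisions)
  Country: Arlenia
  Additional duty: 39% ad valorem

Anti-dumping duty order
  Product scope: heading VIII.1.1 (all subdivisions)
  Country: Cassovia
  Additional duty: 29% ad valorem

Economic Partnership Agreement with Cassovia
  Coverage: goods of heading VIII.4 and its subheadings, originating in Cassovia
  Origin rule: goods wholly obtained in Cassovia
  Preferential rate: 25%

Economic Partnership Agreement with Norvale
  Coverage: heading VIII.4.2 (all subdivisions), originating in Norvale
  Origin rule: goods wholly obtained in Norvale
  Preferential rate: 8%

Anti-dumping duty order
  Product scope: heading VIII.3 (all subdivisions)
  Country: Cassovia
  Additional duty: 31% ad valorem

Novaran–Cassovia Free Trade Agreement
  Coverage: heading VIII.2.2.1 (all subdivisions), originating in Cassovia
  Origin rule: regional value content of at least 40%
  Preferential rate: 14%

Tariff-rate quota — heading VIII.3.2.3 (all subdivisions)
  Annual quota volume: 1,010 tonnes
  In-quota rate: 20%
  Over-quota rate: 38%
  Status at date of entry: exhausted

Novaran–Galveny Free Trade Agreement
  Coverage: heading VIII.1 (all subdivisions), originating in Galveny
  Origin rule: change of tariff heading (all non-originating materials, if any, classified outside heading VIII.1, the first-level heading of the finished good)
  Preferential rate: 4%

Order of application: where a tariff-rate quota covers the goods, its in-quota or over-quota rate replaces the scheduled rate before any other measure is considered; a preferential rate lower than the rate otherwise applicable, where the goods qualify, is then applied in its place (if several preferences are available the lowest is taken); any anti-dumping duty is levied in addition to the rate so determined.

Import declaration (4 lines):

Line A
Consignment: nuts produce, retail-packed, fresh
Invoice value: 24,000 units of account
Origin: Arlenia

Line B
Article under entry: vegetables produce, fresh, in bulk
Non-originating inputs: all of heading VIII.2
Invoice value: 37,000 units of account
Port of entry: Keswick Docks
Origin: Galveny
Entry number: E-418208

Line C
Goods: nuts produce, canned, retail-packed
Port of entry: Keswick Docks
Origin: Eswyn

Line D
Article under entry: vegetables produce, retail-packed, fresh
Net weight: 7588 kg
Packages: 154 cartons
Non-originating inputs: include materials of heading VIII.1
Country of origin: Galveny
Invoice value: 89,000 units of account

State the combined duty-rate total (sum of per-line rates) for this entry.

Line A: nuts → VIII.2; fresh → VIII.2.2; retail-packed → VIII.2.2.1. Scheduled 6%. No special measure applies. → 6%.
Line B: vegetables → VIII.1; fresh → VIII.1.2; in bulk → VIII.1.2.2. Scheduled 23%. Galveny agreement on VIII.1: CTH met → 4% available; preferential 4%. → 4%.
Line C: nuts → VIII.2; canned → VIII.2.3; retail-packed → VIII.2.3.2. Scheduled 16%. No special measure applies. → 16%.
Line D: vegetables → VIII.1; fresh → VIII.1.2; retail-packed → VIII.1.2.1. Scheduled 30%. Galveny agreement on VIII.1: CTH not met. → 30%.
Sum: 6% + 4% + 16% + 30% = 56%.

56%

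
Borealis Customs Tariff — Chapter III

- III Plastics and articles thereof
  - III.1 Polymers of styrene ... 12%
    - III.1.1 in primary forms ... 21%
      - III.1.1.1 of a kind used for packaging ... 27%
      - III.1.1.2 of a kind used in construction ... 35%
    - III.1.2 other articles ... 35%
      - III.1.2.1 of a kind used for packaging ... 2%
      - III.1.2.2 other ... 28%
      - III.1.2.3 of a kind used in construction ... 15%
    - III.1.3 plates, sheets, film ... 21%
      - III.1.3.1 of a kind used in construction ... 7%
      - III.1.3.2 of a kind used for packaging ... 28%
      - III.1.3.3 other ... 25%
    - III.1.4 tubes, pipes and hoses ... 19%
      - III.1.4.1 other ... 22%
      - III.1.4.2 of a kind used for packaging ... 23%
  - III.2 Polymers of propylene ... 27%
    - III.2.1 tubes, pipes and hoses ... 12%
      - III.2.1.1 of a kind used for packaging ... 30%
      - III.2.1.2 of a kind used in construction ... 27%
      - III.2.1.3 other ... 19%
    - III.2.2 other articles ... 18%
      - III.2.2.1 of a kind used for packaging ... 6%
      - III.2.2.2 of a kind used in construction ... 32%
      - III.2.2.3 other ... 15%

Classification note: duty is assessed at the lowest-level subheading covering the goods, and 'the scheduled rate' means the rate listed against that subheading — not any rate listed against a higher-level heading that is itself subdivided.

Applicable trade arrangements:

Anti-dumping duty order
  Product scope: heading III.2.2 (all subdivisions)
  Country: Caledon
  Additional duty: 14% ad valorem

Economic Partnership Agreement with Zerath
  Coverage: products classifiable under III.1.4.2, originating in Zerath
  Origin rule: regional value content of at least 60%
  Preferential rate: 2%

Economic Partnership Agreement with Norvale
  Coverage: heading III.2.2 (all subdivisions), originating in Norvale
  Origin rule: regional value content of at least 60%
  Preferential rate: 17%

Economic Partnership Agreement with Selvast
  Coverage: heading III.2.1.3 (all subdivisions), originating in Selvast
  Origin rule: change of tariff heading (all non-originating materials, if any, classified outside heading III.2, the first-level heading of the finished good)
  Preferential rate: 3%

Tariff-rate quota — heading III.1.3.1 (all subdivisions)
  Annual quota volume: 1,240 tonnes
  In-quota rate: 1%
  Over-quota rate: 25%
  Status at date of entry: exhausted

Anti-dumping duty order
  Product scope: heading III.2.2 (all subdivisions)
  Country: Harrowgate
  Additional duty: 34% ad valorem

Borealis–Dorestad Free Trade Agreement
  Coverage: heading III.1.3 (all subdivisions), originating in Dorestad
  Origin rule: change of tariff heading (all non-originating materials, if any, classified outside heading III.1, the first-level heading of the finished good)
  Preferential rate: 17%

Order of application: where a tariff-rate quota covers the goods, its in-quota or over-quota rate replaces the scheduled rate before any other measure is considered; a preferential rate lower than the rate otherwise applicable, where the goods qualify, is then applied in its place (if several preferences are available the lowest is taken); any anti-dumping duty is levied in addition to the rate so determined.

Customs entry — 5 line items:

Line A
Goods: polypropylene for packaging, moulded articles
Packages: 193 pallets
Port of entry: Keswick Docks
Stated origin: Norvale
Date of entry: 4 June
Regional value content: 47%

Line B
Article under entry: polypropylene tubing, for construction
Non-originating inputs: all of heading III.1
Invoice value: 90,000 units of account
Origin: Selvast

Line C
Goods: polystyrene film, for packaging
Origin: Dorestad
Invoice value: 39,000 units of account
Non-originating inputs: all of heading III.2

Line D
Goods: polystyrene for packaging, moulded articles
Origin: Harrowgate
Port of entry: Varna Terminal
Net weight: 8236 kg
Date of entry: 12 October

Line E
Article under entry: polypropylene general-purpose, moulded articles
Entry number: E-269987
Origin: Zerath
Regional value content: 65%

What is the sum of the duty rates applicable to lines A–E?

67%

Line A: polypropylene → III.2; moulded articles → III.2.2; for packaging → III.2.2.1. Scheduled 6%. Norvale agreement on III.2.2: RVC < 60%. → 6%.
Line B: polypropylene → III.2; tubing → III.2.1; for construction → III.2.1.2. Scheduled 27%. Selvast agreement on III.2.1.3: III.2.1.2 not covered. → 27%.
Line C: polystyrene → III.1; film → III.1.3; for packaging → III.1.3.2. Scheduled 28%. Dorestad agreement on III.1.3: CTH met → 17% available; preferential 17%. → 17%.
Line D: polystyrene → III.1; moulded articles → III.1.2; for packaging → III.1.2.1. Scheduled 2%. No special measure applies. → 2%.
Line E: polypropylene → III.2; moulded articles → III.2.2; general-purpose → III.2.2.3. Scheduled 15%. Zerath agreement on III.1.4.2: III.2.2.3 not covered. → 15%.
Sum: 6% + 27% + 17% + 2% + 15% = 67%.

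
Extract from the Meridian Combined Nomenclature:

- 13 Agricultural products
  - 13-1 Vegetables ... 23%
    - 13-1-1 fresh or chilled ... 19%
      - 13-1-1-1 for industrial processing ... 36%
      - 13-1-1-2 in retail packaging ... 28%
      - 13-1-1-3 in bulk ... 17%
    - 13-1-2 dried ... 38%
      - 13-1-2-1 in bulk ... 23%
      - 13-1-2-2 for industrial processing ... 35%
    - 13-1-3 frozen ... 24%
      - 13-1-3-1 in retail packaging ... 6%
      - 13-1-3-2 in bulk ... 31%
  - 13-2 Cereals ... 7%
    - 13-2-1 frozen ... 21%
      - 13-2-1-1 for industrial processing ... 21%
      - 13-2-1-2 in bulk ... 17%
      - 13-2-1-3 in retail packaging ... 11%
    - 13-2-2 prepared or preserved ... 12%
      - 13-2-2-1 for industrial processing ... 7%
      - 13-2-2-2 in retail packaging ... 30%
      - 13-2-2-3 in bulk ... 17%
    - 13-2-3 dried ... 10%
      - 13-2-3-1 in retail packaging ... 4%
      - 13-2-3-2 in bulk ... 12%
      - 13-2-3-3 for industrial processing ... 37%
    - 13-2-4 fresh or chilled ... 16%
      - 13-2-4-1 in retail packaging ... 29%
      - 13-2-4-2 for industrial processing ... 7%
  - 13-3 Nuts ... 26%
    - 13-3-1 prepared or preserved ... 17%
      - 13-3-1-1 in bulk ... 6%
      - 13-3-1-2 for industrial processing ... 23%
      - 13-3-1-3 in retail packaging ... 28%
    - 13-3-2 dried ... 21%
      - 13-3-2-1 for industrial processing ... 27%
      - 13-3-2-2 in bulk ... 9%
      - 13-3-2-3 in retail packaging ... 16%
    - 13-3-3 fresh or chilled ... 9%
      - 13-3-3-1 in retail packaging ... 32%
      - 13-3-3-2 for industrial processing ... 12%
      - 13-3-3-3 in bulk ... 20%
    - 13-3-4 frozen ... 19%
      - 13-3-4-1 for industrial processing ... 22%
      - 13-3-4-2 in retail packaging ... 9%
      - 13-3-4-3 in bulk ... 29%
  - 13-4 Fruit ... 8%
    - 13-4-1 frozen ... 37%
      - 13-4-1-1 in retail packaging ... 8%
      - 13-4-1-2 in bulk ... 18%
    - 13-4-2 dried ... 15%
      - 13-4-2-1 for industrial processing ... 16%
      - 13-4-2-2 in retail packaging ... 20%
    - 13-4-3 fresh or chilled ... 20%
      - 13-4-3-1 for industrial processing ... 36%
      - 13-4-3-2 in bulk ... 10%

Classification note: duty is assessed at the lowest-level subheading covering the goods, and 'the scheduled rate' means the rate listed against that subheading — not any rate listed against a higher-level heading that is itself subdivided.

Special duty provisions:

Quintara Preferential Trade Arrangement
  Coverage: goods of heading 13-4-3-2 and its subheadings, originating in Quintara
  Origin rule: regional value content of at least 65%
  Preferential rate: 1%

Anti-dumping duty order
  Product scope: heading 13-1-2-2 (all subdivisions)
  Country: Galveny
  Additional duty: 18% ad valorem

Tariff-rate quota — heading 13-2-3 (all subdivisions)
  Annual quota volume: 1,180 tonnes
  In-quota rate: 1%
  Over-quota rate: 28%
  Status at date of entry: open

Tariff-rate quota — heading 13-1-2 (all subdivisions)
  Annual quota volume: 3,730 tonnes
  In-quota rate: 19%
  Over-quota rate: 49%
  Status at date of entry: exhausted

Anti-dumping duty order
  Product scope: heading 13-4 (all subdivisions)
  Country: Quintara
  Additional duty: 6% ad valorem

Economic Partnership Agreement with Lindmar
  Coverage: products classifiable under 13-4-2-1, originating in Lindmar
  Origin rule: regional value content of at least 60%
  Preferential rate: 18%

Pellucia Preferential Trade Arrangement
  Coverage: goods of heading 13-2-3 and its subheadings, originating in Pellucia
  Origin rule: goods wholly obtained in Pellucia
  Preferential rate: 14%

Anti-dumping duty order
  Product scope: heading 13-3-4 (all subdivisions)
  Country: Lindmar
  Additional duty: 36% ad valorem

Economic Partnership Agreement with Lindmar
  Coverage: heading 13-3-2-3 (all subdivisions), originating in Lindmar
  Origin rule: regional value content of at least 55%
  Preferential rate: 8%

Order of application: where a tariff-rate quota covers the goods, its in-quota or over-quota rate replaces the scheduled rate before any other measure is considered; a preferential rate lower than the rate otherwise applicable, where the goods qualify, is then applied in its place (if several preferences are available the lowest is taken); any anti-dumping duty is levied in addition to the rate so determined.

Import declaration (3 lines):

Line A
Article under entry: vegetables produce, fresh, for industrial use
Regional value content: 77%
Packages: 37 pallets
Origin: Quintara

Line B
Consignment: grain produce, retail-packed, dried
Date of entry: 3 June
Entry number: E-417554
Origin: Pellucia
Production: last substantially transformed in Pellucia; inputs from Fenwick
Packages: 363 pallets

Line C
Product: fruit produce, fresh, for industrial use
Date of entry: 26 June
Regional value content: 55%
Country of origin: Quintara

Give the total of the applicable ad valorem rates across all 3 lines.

Line A: vegetables → 13-1; fresh → 13-1-1; for industrial use → 13-1-1-1. Scheduled 36%. Quintara agreement on 13-4-3-2: 13-1-1-1 not covered. → 36%.
Line B: grain → 13-2; dried → 13-2-3; retail-packed → 13-2-3-1. Scheduled 4%. quota on 13-2-3 open → in-quota 1%; Pellucia agreement on 13-2-3: not wholly obtained. → 1%.
Line C: fruit → 13-4; fresh → 13-4-3; for industrial use → 13-4-3-1. Scheduled 36%. Quintara agreement on 13-4-3-2: 13-4-3-1 not covered; anti-dumping (Quintara, 13-4): +6%; total 36% + 6% = 42%. → 42%.
Sum: 36% + 1% + 42% = 79%.

79%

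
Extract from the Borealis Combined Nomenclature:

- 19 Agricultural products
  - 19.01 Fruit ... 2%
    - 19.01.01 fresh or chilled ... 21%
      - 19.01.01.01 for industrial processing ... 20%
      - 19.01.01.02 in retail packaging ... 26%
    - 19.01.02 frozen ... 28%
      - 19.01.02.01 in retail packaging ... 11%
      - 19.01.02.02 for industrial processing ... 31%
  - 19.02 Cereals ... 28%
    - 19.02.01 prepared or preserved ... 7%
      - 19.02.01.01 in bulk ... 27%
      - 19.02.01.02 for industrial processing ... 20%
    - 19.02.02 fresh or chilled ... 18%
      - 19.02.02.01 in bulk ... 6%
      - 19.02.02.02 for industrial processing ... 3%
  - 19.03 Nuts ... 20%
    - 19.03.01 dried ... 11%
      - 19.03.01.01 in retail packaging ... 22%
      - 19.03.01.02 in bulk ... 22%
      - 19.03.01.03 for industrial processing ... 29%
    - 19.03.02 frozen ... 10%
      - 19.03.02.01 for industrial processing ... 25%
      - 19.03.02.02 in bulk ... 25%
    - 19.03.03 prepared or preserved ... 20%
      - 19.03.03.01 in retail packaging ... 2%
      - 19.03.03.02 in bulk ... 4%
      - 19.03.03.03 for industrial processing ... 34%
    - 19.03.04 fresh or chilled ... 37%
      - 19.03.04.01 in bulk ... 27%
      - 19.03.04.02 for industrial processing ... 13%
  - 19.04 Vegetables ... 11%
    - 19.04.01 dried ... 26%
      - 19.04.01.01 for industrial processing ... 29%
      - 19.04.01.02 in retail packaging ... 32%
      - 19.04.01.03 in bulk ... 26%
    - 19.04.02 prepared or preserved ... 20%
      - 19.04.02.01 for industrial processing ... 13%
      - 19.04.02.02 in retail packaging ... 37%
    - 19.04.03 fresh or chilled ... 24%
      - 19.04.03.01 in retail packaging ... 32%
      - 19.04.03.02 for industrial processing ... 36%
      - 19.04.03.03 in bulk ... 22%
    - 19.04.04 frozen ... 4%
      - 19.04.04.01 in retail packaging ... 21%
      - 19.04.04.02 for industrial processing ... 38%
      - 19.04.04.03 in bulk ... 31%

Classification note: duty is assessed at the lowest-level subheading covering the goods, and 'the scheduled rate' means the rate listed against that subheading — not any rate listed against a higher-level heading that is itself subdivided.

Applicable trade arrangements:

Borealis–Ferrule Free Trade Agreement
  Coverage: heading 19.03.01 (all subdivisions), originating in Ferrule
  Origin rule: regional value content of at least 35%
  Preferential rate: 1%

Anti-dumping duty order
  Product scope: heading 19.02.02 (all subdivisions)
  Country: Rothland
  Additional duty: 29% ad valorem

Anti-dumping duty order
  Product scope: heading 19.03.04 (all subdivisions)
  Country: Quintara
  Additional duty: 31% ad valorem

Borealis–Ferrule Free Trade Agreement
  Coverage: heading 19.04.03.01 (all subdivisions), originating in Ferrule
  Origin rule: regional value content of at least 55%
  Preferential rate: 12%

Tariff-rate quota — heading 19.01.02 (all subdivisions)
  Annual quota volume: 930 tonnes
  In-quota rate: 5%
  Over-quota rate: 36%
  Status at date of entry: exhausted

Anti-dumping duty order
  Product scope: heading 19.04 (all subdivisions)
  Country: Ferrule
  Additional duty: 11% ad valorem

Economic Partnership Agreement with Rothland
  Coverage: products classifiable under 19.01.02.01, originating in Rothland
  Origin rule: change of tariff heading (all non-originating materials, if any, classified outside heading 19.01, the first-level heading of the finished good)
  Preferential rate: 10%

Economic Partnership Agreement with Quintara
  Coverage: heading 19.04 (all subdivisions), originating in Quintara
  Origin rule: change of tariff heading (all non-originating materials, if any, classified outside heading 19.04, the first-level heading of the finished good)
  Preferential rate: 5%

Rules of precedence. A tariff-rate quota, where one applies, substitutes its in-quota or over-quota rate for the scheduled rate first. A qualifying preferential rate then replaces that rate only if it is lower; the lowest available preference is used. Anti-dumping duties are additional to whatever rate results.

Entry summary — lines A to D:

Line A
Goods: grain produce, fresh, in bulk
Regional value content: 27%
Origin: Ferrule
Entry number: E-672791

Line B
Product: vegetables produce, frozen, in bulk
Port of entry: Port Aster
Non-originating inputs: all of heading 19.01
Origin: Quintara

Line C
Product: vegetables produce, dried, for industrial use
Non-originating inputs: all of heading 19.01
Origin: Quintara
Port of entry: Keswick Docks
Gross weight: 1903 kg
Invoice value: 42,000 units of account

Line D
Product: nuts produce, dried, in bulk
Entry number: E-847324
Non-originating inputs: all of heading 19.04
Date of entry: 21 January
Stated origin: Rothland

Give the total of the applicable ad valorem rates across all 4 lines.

38%

Line A: grain → 19.02; fresh → 19.02.02; in bulk → 19.02.02.01. Scheduled 6%. Ferrule agreement on 19.03.01: 19.02.02.01 not covered; Ferrule agreement on 19.04.03.01: 19.02.02.01 not covered. → 6%.
Line B: vegetables → 19.04; frozen → 19.04.04; in bulk → 19.04.04.03. Scheduled 31%. Quintara agreement on 19.04: CTH met → 5% available; preferential 5%. → 5%.
Line C: vegetables → 19.04; dried → 19.04.01; for industrial use → 19.04.01.01. Scheduled 29%. Quintara agreement on 19.04: CTH met → 5% available; preferential 5%. → 5%.
Line D: nuts → 19.03; dried → 19.03.01; in bulk → 19.03.01.02. Scheduled 22%. Rothland agreement on 19.01.02.01: 19.03.01.02 not covered. → 22%.
Sum: 6% + 5% + 5% + 22% = 38%.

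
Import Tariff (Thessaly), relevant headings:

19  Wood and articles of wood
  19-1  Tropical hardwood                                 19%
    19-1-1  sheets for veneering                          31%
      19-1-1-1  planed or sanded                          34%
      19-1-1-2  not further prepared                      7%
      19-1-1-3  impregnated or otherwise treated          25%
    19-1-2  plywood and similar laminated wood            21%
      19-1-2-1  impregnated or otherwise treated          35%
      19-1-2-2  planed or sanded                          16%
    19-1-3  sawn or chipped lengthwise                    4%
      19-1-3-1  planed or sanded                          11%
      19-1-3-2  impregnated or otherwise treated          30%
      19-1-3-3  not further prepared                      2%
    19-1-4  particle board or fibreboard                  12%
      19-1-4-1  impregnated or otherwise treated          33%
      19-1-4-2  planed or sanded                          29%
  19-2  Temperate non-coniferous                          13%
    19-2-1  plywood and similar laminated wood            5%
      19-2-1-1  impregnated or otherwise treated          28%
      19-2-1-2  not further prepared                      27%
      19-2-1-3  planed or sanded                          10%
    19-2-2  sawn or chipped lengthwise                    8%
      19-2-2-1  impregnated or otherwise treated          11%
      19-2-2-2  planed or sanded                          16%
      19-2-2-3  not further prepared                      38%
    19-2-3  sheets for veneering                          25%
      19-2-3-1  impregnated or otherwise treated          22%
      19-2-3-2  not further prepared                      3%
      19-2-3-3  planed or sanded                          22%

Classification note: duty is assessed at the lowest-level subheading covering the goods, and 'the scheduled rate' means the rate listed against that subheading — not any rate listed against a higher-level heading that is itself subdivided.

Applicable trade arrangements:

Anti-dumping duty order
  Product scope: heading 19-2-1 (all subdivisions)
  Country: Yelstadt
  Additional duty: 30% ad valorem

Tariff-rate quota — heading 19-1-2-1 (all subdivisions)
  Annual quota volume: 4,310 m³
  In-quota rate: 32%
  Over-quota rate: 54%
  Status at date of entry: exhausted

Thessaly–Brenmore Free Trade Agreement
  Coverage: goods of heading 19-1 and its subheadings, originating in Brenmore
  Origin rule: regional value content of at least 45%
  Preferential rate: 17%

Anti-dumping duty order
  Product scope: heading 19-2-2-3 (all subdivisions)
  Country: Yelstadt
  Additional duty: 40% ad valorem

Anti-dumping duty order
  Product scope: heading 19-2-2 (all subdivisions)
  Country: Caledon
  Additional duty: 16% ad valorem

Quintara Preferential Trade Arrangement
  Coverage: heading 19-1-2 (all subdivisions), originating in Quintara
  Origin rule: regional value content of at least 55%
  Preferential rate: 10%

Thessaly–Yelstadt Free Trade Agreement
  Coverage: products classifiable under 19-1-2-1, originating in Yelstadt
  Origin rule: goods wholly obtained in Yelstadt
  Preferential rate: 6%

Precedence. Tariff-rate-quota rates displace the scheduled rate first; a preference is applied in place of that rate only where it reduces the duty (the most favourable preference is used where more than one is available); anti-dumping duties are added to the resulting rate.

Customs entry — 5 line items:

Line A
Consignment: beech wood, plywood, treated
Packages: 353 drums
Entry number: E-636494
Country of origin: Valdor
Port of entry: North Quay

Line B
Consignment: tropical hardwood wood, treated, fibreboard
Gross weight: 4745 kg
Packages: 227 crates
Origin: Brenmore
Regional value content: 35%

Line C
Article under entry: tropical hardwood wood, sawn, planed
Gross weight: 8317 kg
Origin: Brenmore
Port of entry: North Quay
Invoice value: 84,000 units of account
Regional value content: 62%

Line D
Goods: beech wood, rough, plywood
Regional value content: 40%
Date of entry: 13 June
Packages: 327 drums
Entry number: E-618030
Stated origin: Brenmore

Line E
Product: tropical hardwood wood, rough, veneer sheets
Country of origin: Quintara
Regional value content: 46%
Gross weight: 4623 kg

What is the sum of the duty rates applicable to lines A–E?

Line A: beech → 19-2; plywood → 19-2-1; treated → 19-2-1-1. Scheduled 28%. No special measure applies. → 28%.
Line B: tropical hardwood → 19-1; fibreboard → 19-1-4; treated → 19-1-4-1. Scheduled 33%. Brenmore agreement on 19-1: RVC < 45%. → 33%.
Line C: tropical hardwood → 19-1; sawn → 19-1-3; planed → 19-1-3-1. Scheduled 11%. Brenmore agreement on 19-1: RVC ≥ 45% → 17% available; preference 17% not lower than 11% → no reduction. → 11%.
Line D: beech → 19-2; plywood → 19-2-1; rough → 19-2-1-2. Scheduled 27%. Brenmore agreement on 19-1: 19-2-1-2 not covered. → 27%.
Line E: tropical hardwood → 19-1; veneer sheets → 19-1-1; rough → 19-1-1-2. Scheduled 7%. Quintara agreement on 19-1-2: 19-1-1-2 not covered. → 7%.
Sum: 28% + 33% + 11% + 27% + 7% = 106%.

106%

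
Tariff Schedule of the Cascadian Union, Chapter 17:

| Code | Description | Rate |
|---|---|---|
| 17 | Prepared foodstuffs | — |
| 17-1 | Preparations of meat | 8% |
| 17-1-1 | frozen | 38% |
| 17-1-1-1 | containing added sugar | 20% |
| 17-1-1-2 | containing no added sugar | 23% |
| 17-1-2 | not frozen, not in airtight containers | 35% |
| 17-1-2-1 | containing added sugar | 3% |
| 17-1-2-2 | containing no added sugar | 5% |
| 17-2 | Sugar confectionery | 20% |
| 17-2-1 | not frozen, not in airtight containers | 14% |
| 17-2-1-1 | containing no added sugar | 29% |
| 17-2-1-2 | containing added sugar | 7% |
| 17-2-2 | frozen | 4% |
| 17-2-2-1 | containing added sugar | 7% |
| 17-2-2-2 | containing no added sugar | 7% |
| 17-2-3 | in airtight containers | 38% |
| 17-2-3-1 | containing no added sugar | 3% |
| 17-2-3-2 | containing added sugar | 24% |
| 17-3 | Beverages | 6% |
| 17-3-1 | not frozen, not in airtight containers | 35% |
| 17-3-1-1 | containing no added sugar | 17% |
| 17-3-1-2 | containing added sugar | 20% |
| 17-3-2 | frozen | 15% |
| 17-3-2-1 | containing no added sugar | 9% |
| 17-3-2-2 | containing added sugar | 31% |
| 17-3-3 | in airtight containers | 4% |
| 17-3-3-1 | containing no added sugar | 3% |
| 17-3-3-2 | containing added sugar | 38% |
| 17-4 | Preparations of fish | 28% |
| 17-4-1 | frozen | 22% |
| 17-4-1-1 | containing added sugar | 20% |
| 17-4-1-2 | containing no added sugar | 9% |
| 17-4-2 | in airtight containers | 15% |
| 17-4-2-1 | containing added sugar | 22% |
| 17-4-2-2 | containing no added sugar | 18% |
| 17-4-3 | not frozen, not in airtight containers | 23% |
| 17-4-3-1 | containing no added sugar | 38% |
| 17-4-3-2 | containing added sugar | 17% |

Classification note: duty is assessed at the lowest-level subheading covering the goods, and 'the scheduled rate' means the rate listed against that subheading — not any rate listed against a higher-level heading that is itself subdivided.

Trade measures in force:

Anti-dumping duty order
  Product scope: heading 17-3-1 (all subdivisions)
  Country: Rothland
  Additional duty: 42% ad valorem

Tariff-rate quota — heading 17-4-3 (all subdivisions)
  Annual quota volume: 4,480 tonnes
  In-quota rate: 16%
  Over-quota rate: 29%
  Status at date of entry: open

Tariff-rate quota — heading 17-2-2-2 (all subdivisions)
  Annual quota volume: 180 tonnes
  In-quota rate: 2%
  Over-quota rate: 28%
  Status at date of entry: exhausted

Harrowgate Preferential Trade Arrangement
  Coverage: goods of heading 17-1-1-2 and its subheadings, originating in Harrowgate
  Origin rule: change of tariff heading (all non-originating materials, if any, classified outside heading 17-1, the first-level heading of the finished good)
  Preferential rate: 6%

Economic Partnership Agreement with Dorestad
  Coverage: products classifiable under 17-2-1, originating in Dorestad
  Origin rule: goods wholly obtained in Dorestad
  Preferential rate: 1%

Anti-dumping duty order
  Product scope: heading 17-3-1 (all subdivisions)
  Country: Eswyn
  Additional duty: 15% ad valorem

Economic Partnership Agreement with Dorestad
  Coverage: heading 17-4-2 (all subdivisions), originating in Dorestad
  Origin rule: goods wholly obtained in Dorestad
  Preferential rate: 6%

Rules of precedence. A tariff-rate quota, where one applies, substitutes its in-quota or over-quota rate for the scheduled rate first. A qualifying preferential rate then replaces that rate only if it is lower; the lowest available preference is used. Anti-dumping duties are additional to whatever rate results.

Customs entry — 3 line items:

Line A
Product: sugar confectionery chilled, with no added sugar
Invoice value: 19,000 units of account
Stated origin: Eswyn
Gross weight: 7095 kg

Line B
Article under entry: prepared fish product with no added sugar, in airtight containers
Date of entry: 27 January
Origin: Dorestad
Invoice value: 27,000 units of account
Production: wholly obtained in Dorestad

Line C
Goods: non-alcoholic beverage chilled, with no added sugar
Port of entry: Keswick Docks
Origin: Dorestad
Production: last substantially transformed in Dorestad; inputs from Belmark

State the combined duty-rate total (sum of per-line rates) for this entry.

Line A: sugar confectionery → 17-2; chilled → 17-2-1; with no added sugar → 17-2-1-1. Scheduled 29%. No special measure applies. → 29%.
Line B: prepared fish product → 17-4; in airtight containers → 17-4-2; with no added sugar → 17-4-2-2. Scheduled 18%. Dorestad agreement on 17-2-1: 17-4-2-2 not covered; Dorestad agreement on 17-4-2: wholly obtained → 6% available; preferential 6%. → 6%.
Line C: non-alcoholic beverage → 17-3; chilled → 17-3-1; with no added sugar → 17-3-1-1. Scheduled 17%. Dorestad agreement on 17-2-1: 17-3-1-1 not covered; Dorestad agreement on 17-4-2: 17-3-1-1 not covered. → 17%.
Sum: 29% + 6% + 17% = 52%.

52%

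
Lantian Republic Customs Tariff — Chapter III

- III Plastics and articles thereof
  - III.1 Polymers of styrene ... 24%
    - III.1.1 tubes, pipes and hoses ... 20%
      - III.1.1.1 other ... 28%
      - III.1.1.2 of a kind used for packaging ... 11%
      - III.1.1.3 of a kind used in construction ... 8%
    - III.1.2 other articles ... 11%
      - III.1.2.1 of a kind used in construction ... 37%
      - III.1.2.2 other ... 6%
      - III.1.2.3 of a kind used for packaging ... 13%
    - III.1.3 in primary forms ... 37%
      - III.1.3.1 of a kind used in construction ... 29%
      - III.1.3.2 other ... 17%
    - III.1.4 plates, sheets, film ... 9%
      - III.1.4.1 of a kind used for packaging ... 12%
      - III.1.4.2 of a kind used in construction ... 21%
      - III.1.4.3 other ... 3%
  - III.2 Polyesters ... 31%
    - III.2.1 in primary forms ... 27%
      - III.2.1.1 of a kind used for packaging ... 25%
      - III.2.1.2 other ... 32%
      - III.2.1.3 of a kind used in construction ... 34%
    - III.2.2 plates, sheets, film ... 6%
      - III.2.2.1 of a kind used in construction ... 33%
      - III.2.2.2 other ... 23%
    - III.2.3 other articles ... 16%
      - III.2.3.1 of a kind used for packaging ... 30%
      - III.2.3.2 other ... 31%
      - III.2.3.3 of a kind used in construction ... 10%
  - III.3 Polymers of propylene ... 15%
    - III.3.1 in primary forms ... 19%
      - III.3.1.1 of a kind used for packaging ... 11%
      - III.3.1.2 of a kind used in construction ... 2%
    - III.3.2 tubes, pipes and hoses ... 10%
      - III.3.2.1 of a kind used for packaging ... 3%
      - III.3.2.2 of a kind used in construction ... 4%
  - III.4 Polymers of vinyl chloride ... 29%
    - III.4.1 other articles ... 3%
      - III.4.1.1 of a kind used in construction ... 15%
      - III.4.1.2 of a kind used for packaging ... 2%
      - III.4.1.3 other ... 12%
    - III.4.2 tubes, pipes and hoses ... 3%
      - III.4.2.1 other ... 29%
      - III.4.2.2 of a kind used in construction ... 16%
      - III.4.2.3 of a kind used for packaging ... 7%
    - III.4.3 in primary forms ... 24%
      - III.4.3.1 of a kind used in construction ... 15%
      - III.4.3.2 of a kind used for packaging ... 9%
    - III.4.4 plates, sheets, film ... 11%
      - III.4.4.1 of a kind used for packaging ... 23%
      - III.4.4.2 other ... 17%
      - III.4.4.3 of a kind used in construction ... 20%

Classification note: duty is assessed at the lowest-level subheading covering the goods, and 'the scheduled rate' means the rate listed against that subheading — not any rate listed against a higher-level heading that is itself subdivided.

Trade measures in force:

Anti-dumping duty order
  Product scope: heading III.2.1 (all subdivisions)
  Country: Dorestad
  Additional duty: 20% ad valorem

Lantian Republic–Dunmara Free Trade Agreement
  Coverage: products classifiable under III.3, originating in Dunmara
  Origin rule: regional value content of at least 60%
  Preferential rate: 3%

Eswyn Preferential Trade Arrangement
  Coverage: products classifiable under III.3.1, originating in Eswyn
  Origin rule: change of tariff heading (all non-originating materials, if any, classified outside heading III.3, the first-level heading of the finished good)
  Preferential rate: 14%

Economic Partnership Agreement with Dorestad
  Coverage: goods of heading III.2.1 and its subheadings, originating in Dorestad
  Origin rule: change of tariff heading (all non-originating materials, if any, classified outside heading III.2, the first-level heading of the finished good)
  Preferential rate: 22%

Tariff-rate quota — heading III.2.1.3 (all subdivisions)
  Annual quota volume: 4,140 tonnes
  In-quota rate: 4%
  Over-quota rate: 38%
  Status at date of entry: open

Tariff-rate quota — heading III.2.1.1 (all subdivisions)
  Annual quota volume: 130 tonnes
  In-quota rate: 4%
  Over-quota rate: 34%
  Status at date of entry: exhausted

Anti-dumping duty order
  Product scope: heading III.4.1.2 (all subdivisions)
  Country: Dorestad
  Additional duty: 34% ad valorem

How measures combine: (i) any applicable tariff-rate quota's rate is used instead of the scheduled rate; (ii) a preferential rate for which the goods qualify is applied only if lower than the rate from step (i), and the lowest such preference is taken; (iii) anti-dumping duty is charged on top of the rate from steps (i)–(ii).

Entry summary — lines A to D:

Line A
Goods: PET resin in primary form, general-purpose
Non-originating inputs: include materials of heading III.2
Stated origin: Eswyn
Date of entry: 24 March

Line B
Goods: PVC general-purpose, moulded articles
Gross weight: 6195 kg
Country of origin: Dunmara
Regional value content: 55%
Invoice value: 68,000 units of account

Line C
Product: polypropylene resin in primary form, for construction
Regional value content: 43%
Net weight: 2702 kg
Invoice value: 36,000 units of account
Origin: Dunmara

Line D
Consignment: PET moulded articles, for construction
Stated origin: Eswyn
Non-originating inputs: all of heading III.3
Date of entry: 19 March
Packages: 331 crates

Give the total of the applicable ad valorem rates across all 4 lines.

56%

Line A: PET → III.2; resin in primary form → III.2.1; general-purpose → III.2.1.2. Scheduled 32%. Eswyn agreement on III.3.1: III.2.1.2 not covered. → 32%.
Line B: PVC → III.4; moulded articles → III.4.1; general-purpose → III.4.1.3. Scheduled 12%. Dunmara agreement on III.3: III.4.1.3 not covered. → 12%.
Line C: polypropylene → III.3; resin in primary form → III.3.1; for construction → III.3.1.2. Scheduled 2%. Dunmara agreement on III.3: RVC < 60%. → 2%.
Line D: PET → III.2; moulded articles → III.2.3; for construction → III.2.3.3. Scheduled 10%. Eswyn agreement on III.3.1: III.2.3.3 not covered. → 10%.
Sum: 32% + 12% + 2% + 10% = 56%.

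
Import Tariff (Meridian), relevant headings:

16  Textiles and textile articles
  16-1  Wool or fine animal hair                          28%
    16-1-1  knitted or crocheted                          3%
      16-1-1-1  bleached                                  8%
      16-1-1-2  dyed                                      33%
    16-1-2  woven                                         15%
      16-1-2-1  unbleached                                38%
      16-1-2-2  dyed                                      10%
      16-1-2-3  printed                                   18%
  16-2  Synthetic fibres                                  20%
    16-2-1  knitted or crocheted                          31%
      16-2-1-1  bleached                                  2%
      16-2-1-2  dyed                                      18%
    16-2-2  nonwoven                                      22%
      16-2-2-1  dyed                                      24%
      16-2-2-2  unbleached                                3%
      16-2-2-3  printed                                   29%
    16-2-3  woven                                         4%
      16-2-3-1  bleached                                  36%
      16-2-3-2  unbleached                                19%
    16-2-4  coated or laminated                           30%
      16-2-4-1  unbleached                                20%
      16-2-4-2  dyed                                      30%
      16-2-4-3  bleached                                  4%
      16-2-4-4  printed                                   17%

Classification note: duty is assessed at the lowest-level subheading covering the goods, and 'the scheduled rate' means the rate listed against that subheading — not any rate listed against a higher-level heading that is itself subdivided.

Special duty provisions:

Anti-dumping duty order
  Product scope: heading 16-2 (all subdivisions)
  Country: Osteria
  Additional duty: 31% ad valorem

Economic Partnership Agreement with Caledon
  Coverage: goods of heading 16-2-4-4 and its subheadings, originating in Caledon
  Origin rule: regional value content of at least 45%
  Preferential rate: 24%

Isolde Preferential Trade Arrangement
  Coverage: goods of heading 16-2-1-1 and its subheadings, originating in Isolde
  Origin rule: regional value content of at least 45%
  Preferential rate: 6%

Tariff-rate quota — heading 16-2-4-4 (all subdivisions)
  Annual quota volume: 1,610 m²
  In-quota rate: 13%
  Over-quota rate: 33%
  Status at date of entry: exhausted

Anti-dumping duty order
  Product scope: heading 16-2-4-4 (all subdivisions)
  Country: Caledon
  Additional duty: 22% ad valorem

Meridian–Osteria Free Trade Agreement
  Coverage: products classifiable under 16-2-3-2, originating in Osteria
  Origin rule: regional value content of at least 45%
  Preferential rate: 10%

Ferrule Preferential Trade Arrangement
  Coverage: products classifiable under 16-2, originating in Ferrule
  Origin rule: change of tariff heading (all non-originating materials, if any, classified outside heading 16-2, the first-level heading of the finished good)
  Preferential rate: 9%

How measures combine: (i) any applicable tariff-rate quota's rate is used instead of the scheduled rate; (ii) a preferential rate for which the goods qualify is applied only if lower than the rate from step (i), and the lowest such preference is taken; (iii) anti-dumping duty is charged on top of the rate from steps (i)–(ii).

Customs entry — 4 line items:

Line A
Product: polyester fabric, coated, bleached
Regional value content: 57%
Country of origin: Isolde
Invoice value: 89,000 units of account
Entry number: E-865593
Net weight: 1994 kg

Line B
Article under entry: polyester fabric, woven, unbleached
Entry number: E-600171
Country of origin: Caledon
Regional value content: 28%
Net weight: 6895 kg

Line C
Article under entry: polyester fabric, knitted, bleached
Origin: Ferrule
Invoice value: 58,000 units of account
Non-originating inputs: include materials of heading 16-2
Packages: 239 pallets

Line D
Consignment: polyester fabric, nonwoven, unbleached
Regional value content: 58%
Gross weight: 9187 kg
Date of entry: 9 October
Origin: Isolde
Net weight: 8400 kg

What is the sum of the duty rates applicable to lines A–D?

28%

Line A: polyester → 16-2; coated → 16-2-4; bleached → 16-2-4-3. Scheduled 4%. Isolde agreement on 16-2-1-1: 16-2-4-3 not covered. → 4%.
Line B: polyester → 16-2; woven → 16-2-3; unbleached → 16-2-3-2. Scheduled 19%. Caledon agreement on 16-2-4-4: 16-2-3-2 not covered. → 19%.
Line C: polyester → 16-2; knitted → 16-2-1; bleached → 16-2-1-1. Scheduled 2%. Ferrule agreement on 16-2: CTH not met. → 2%.
Line D: polyester → 16-2; nonwoven → 16-2-2; unbleached → 16-2-2-2. Scheduled 3%. Isolde agreement on 16-2-1-1: 16-2-2-2 not covered. → 3%.
Sum: 4% + 19% + 2% + 3% = 28%.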